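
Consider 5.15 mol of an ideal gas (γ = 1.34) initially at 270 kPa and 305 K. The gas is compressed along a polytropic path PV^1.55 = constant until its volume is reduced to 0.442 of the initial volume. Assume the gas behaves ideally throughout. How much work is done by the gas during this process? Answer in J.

V₁ = nRT₁/P₁ = 5.15×8.314×305/270 = 48.4 L.
Polytropic n=1.55: T₂ = T₁(V₁/V₂)^(n−1) = 305×(2.26)^0.55 = 478 K; P₂ = P₁(V₁/V₂)^n = 957 kPa.
W = (P₁V₁−P₂V₂)/(n−1) = (270×48.4−957×21.4)/0.55 = -13500 J.

-13500 J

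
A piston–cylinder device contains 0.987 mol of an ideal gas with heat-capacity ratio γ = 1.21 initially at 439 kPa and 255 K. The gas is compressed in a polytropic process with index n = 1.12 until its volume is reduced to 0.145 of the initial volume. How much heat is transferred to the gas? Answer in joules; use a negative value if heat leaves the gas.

V₁ = nRT₁/P₁ = 0.987×8.314×255/439 = 4.77 L.
Polytropic n=1.12: T₂ = T₁(V₁/V₂)^(n−1) = 255×(6.90)^0.12 = 321 K; P₂ = P₁(V₁/V₂)^n = 3820 kPa.
W = (P₁V₁−P₂V₂)/(n−1) = (439×4.77−3820×0.691)/0.12 = -4550 J.
ΔU = nCvΔT = 0.987×39.6×(321−255) = 2600 J.
Q = ΔU + W = -1950 J.

-1950 J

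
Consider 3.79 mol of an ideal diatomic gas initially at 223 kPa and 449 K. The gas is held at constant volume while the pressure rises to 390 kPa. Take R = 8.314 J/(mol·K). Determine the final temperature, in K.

785 K

V₁ = nRT₁/P₁ = 3.79×8.314×449/223 = 63.4 L.
Isochoric: V stays 63.4 L; P/T = const ⇒ T₂ = 785 K, P₂ = 390 kPa.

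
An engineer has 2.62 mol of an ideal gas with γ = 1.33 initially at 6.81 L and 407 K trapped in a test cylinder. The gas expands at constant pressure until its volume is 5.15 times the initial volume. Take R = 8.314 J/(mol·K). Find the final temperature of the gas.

2100 K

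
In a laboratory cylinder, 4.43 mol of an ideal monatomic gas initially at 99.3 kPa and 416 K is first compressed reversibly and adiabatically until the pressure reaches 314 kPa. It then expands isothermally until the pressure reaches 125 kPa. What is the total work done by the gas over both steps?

V₁ = nRT₁/P₁ = 4.43×8.314×416/99.3 = 154 L.
Step 1 — Adiabatic: T₂/T₁ = (P₂/P₁)^((γ−1)/γ) ⇒ T₂ = 416×(3.16)^0.400 = 659 K; V₂ = 77.3 L.
ΔU = nCvΔT = 4.43×12.5×(659−416) = 13400 J.
Q = 0 for an adiabatic process, so W = −ΔU = -13400 J.
State after step 1: P = 314 kPa, V = 77.3 L, T = 659 K.
Step 2 — Isothermal: T stays 659 K; PV = const ⇒ V₂ = 194 L, P₂ = 125 kPa.
ΔU = 0 (ideal gas, T constant).
W = nRT ln(V₂/V₁) = 4.43×8.314×659×ln(2.51) = 22400 J.
Q = ΔU + W = 22400 J.
Net over both steps: W = 8920 J, Q = 22400 J, ΔU = 13400 J.

8920 J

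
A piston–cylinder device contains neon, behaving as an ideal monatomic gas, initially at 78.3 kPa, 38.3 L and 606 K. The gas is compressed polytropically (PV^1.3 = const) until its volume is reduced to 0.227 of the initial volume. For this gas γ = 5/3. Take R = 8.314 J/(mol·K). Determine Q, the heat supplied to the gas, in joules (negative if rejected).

-3080 J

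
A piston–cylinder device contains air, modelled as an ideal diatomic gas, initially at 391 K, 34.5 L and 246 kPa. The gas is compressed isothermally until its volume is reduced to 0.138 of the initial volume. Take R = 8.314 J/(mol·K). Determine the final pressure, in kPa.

1780 kPa

Isothermal: T stays 391 K; PV = const ⇒ V₂ = 4.76 L, P₂ = 1780 kPa.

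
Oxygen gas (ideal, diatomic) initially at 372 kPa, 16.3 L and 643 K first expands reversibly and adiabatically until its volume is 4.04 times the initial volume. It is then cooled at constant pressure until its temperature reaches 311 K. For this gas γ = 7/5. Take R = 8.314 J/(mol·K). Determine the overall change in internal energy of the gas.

-7830 J

n = P₁V₁/(RT₁) = 372×16.3/(8.314×643) = 1.13 mol.
Step 1 — Adiabatic: TV^(γ−1) = const ⇒ T₂ = 643×(0.248)^0.400 = 368 K; PV^γ = const ⇒ P₂ = 52.7 kPa.
ΔU = nCvΔT = 1.13×20.8×(368−643) = -6490 J.
Q = 0 for an adiabatic process, so W = −ΔU = 6490 J.
State after step 1: P = 52.7 kPa, V = 65.9 L, T = 368 K.
Step 2 — Isobaric: P stays 52.7 kPa; V/T = const ⇒ T₂ = 311 K, V₂ = 55.7 L.
W = PΔV = 52.7×(55.7−65.9) kPa·L = -536 J.
ΔU = nCvΔT = 1.13×20.8×(311−368) = -1340 J.
Q = ΔU + W = nCpΔT = -1880 J.
Net over both steps: W = 5950 J, Q = -1880 J, ΔU = -7830 J.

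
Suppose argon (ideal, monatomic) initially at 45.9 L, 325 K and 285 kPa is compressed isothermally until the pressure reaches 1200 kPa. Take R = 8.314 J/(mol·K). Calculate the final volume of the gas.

10.9 L

Isothermal: T stays 325 K; PV = const ⇒ V₂ = 10.9 L, P₂ = 1200 kPa.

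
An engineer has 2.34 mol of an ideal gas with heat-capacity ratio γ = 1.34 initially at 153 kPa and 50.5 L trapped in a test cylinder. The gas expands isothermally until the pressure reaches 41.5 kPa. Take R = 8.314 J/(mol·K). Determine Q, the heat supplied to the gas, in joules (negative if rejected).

10100 J

T₁ = P₁V₁/(nR) = 153×50.5/(2.34×8.314) = 397 K.
Isothermal: T stays 397 K; PV = const ⇒ V₂ = 186 L, P₂ = 41.5 kPa.
ΔU = 0 (ideal gas, T constant).
W = nRT ln(V₂/V₁) = 2.34×8.314×397×ln(3.69) = 10100 J.
Q = ΔU + W = 10100 J.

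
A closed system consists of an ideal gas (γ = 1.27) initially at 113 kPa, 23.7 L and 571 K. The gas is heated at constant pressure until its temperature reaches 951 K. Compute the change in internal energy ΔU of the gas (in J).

n = P₁V₁/(RT₁) = 113×23.7/(8.314×571) = 0.564 mol.
Isobaric: P stays 113 kPa; V/T = const ⇒ T₂ = 951 K, V₂ = 39.5 L.
For an ideal gas ΔU = nCvΔT with Cv = R/(γ−1) = 30.8 J/(mol·K).
ΔU = 0.564×30.8×(951−571) = 6600 J.

6600 J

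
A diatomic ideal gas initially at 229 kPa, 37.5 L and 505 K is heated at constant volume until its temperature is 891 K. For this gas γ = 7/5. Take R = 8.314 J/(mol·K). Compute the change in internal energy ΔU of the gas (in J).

16400 J

n = P₁V₁/(RT₁) = 229×37.5/(8.314×505) = 2.05 mol.
Isochoric: V stays 37.5 L; P/T = const ⇒ T₂ = 891 K, P₂ = 404 kPa.
For an ideal gas ΔU = nCvΔT with Cv = (5/2)R = 20.8 J/(mol·K).
ΔU = 2.05×20.8×(891−505) = 16400 J.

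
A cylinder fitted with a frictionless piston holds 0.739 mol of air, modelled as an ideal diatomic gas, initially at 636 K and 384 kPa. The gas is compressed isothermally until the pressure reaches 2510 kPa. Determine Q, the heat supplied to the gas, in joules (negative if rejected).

V₁ = nRT₁/P₁ = 0.739×8.314×636/384 = 10.2 L.
Isothermal: T stays 636 K; PV = const ⇒ V₂ = 1.56 L, P₂ = 2510 kPa.
ΔU = 0 (ideal gas, T constant).
W = nRT ln(V₂/V₁) = 0.739×8.314×636×ln(0.153) = -7340 J.
Q = ΔU + W = -7340 J.

-7340 J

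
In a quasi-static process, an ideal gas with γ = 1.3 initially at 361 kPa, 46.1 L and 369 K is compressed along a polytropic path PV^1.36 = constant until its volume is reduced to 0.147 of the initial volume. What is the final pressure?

4900 kPa

Polytropic n=1.36: T₂ = T₁(V₁/V₂)^(n−1) = 369×(6.80)^0.36 = 736 K; P₂ = P₁(V₁/V₂)^n = 4900 kPa.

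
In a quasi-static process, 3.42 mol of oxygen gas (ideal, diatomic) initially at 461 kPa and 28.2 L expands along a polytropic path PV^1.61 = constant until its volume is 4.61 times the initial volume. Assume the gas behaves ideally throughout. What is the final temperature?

180 K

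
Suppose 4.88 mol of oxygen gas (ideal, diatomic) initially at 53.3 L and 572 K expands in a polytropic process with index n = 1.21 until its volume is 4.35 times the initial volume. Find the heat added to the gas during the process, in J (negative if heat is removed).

13900 J

P₁ = nRT₁/V₁ = 4.88×8.314×572/53.3 = 435 kPa.
Polytropic n=1.21: T₂ = T₁(V₁/V₂)^(n−1) = 572×(0.230)^0.21 = 420 K; P₂ = P₁(V₁/V₂)^n = 73.5 kPa.
W = (P₁V₁−P₂V₂)/(n−1) = (435×53.3−73.5×232)/0.21 = 29400 J.
ΔU = nCvΔT = 4.88×20.8×(420−572) = -15400 J.
Q = ΔU + W = 13900 J.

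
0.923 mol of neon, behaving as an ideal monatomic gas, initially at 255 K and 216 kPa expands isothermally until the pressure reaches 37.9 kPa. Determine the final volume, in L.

51.6 L

V₁ = nRT₁/P₁ = 0.923×8.314×255/216 = 9.06 L.
Isothermal: T stays 255 K; PV = const ⇒ V₂ = 51.6 L, P₂ = 37.9 kPa.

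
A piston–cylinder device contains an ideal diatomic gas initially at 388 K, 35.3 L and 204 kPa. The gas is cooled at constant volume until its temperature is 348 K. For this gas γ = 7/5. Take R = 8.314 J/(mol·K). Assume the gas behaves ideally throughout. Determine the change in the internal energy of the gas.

-1860 J

n = P₁V₁/(RT₁) = 204×35.3/(8.314×388) = 2.23 mol.
Isochoric: V stays 35.3 L; P/T = const ⇒ T₂ = 348 K, P₂ = 183 kPa.
For an ideal gas ΔU = nCvΔT with Cv = (5/2)R = 20.8 J/(mol·K).
ΔU = 2.23×20.8×(348−388) = -1860 J.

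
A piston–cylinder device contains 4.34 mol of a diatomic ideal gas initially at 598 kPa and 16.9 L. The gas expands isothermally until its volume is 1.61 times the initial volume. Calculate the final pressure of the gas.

371 kPa

T₁ = P₁V₁/(nR) = 598×16.9/(4.34×8.314) = 280 K.
Isothermal: T stays 280 K; PV = const ⇒ V₂ = 27.2 L, P₂ = 371 kPa.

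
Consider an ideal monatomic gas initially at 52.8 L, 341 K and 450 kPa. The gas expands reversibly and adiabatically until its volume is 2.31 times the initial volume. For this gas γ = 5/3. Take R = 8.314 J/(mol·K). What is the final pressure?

Adiabatic: TV^(γ−1) = const ⇒ T₂ = 341×(0.433)^0.667 = 195 K; PV^γ = const ⇒ P₂ = 111 kPa.

111 kPa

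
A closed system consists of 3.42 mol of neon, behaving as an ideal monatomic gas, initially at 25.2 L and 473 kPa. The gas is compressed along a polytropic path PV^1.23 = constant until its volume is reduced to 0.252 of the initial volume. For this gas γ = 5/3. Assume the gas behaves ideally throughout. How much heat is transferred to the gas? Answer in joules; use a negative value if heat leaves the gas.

-12700 J

T₁ = P₁V₁/(nR) = 473×25.2/(3.42×8.314) = 419 K.
Polytropic n=1.23: T₂ = T₁(V₁/V₂)^(n−1) = 419×(3.97)^0.23 = 576 K; P₂ = P₁(V₁/V₂)^n = 2580 kPa.
W = (P₁V₁−P₂V₂)/(n−1) = (473×25.2−2580×6.35)/0.23 = -19300 J.
ΔU = nCvΔT = 3.42×12.5×(576−419) = 6670 J.
Q = ΔU + W = -12700 J.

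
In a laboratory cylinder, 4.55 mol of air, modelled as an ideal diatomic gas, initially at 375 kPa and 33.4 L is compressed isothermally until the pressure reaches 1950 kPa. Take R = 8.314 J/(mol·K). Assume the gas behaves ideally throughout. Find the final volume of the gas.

T₁ = P₁V₁/(nR) = 375×33.4/(4.55×8.314) = 331 K.
Isothermal: T stays 331 K; PV = const ⇒ V₂ = 6.42 L, P₂ = 1950 kPa.

6.42 L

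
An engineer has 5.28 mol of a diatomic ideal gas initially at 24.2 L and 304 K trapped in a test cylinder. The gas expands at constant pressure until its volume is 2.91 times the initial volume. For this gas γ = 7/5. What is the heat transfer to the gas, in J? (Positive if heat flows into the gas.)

89200 J

P₁ = nRT₁/V₁ = 5.28×8.314×304/24.2 = 551 kPa.
Isobaric: P stays 551 kPa; V/T = const ⇒ T₂ = 885 K, V₂ = 70.4 L.
W = PΔV = 551×(70.4−24.2) kPa·L = 25500 J.
ΔU = nCvΔT = 5.28×20.8×(885−304) = 63700 J.
Q = ΔU + W = nCpΔT = 89200 J.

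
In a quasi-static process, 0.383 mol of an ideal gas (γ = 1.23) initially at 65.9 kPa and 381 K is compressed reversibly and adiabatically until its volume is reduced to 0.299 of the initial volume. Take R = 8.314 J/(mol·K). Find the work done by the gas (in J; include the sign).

V₁ = nRT₁/P₁ = 0.383×8.314×381/65.9 = 18.4 L.
Adiabatic: TV^(γ−1) = const ⇒ T₂ = 381×(3.34)^0.230 = 503 K; PV^γ = const ⇒ P₂ = 291 kPa.
ΔU = nCvΔT = 0.383×36.1×(503−381) = 1690 J.
Q = 0 for an adiabatic process, so W = −ΔU = -1690 J.

-1690 J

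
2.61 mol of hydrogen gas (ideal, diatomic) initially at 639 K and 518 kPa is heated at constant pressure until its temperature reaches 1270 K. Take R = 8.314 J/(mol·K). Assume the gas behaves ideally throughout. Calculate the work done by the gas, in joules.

13700 J

V₁ = nRT₁/P₁ = 2.61×8.314×639/518 = 26.8 L.
Isobaric: P stays 518 kPa; V/T = const ⇒ T₂ = 1270 K, V₂ = 53.2 L.
W = PΔV = 518×(53.2−26.8) kPa·L = 13700 J.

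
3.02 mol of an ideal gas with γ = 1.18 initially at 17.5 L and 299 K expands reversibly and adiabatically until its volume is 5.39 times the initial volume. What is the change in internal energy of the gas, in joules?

P₁ = nRT₁/V₁ = 3.02×8.314×299/17.5 = 429 kPa.
Adiabatic: TV^(γ−1) = const ⇒ T₂ = 299×(0.186)^0.180 = 221 K; PV^γ = const ⇒ P₂ = 58.8 kPa.
For an ideal gas ΔU = nCvΔT with Cv = R/(γ−1) = 46.2 J/(mol·K).
ΔU = 3.02×46.2×(221−299) = -10900 J.

-10900 J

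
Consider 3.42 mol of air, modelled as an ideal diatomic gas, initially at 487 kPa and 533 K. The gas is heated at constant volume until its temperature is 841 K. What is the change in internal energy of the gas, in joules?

21900 J

V₁ = nRT₁/P₁ = 3.42×8.314×533/487 = 31.1 L.
Isochoric: V stays 31.1 L; P/T = const ⇒ T₂ = 841 K, P₂ = 768 kPa.
For an ideal gas ΔU = nCvΔT with Cv = (5/2)R = 20.8 J/(mol·K).
ΔU = 3.42×20.8×(841−533) = 21900 J.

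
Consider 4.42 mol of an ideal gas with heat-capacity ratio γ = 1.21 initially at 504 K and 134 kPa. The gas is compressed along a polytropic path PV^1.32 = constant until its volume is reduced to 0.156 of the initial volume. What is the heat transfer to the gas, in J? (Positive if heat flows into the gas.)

24600 J

V₁ = nRT₁/P₁ = 4.42×8.314×504/134 = 138 L.
Polytropic n=1.32: T₂ = T₁(V₁/V₂)^(n−1) = 504×(6.41)^0.32 = 913 K; P₂ = P₁(V₁/V₂)^n = 1560 kPa.
W = (P₁V₁−P₂V₂)/(n−1) = (134×138−1560×21.6)/0.32 = -47000 J.
ΔU = nCvΔT = 4.42×39.6×(913−504) = 71600 J.
Q = ΔU + W = 24600 J.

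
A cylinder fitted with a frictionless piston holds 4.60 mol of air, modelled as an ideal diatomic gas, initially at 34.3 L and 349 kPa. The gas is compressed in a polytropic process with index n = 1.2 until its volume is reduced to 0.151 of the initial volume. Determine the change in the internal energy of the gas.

13800 J

T₁ = P₁V₁/(nR) = 349×34.3/(4.60×8.314) = 313 K.
Polytropic n=1.2: T₂ = T₁(V₁/V₂)^(n−1) = 313×(6.62)^0.20 = 457 K; P₂ = P₁(V₁/V₂)^n = 3370 kPa.
For an ideal gas ΔU = nCvΔT with Cv = (5/2)R = 20.8 J/(mol·K).
ΔU = 4.60×20.8×(457−313) = 13800 J.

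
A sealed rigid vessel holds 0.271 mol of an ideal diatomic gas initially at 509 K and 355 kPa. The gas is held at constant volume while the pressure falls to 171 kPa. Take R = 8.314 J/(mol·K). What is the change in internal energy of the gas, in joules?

V₁ = nRT₁/P₁ = 0.271×8.314×509/355 = 3.23 L.
Isochoric: V stays 3.23 L; P/T = const ⇒ T₂ = 245 K, P₂ = 171 kPa.
For an ideal gas ΔU = nCvΔT with Cv = (5/2)R = 20.8 J/(mol·K).
ΔU = 0.271×20.8×(245−509) = -1490 J.

-1490 J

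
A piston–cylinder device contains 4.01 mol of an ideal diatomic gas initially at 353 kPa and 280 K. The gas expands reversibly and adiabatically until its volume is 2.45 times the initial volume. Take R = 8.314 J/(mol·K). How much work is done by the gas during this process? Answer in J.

7030 J

V₁ = nRT₁/P₁ = 4.01×8.314×280/353 = 26.4 L.
Adiabatic: TV^(γ−1) = const ⇒ T₂ = 280×(0.408)^0.400 = 196 K; PV^γ = const ⇒ P₂ = 101 kPa.
ΔU = nCvΔT = 4.01×20.8×(196−280) = -7030 J.
Q = 0 for an adiabatic process, so W = −ΔU = 7030 J.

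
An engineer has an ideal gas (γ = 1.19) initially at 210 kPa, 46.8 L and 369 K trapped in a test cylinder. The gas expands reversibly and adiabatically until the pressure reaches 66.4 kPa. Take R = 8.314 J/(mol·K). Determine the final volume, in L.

123 L

Adiabatic: T₂/T₁ = (P₂/P₁)^((γ−1)/γ) ⇒ T₂ = 369×(0.316)^0.160 = 307 K; V₂ = 123 L.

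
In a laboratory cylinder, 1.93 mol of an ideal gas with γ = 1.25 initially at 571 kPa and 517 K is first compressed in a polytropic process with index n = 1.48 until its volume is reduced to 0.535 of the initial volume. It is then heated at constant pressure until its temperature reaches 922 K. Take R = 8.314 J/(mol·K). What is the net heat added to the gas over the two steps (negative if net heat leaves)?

23500 J

V₁ = nRT₁/P₁ = 1.93×8.314×517/571 = 14.5 L.
Step 1 — Polytropic n=1.48: T₂ = T₁(V₁/V₂)^(n−1) = 517×(1.87)^0.48 = 698 K; P₂ = P₁(V₁/V₂)^n = 1440 kPa.
W = (P₁V₁−P₂V₂)/(n−1) = (571×14.5−1440×7.77)/0.48 = -6050 J.
ΔU = nCvΔT = 1.93×33.3×(698−517) = 11600 J.
Q = ΔU + W = 5570 J.
State after step 1: P = 1440 kPa, V = 7.77 L, T = 698 K.
Step 2 — Isobaric: P stays 1440 kPa; V/T = const ⇒ T₂ = 922 K, V₂ = 10.3 L.
W = PΔV = 1440×(10.3−7.77) kPa·L = 3590 J.
ΔU = nCvΔT = 1.93×33.3×(922−698) = 14400 J.
Q = ΔU + W = nCpΔT = 18000 J.
Net over both steps: W = -2460 J, Q = 23500 J, ΔU = 26000 J.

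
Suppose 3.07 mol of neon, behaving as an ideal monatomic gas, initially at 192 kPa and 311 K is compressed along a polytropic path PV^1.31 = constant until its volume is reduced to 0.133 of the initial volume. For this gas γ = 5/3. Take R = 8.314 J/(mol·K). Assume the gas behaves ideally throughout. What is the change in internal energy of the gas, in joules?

V₁ = nRT₁/P₁ = 3.07×8.314×311/192 = 41.3 L.
Polytropic n=1.31: T₂ = T₁(V₁/V₂)^(n−1) = 311×(7.52)^0.31 = 581 K; P₂ = P₁(V₁/V₂)^n = 2700 kPa.
For an ideal gas ΔU = nCvΔT with Cv = (3/2)R = 12.5 J/(mol·K).
ΔU = 3.07×12.5×(581−311) = 10300 J.

10300 J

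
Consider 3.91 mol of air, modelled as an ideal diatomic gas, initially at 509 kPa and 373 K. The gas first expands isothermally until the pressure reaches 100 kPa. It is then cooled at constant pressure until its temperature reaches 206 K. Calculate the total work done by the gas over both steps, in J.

14300 J

V₁ = nRT₁/P₁ = 3.91×8.314×373/509 = 23.8 L.
Step 1 — Isothermal: T stays 373 K; PV = const ⇒ V₂ = 121 L, P₂ = 100 kPa.
ΔU = 0 (ideal gas, T constant).
W = nRT ln(V₂/V₁) = 3.91×8.314×373×ln(5.09) = 19700 J.
Q = ΔU + W = 19700 J.
State after step 1: P = 100 kPa, V = 121 L, T = 373 K.
Step 2 — Isobaric: P stays 100 kPa; V/T = const ⇒ T₂ = 206 K, V₂ = 67.0 L.
W = PΔV = 100×(67.0−121) kPa·L = -5430 J.
ΔU = nCvΔT = 3.91×20.8×(206−373) = -13600 J.
Q = ΔU + W = nCpΔT = -19000 J.
Net over both steps: W = 14300 J, Q = 731 J, ΔU = -13600 J.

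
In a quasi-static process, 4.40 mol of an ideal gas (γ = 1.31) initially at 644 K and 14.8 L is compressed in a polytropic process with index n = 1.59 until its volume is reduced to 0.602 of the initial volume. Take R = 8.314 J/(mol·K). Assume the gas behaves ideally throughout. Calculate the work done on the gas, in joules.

P₁ = nRT₁/V₁ = 4.40×8.314×644/14.8 = 1590 kPa.
Polytropic n=1.59: T₂ = T₁(V₁/V₂)^(n−1) = 644×(1.66)^0.59 = 869 K; P₂ = P₁(V₁/V₂)^n = 3570 kPa.
W = (P₁V₁−P₂V₂)/(n−1) = (1590×14.8−3570×8.91)/0.59 = -13900 J.
Work done on the gas = −W_by = 13900 J.

13900 J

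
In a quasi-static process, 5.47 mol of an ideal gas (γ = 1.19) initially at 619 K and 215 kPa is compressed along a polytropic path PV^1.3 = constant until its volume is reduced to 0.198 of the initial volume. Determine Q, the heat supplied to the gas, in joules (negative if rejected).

34000 J

V₁ = nRT₁/P₁ = 5.47×8.314×619/215 = 131 L.
Polytropic n=1.3: T₂ = T₁(V₁/V₂)^(n−1) = 619×(5.05)^0.30 = 1010 K; P₂ = P₁(V₁/V₂)^n = 1770 kPa.
W = (P₁V₁−P₂V₂)/(n−1) = (215×131−1770×25.9)/0.30 = -58700 J.
ΔU = nCvΔT = 5.47×43.8×(1010−619) = 92700 J.
Q = ΔU + W = 34000 J.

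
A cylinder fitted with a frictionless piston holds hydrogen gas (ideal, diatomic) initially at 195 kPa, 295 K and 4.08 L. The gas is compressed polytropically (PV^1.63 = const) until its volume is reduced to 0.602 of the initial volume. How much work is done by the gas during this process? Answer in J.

n = P₁V₁/(RT₁) = 195×4.08/(8.314×295) = 0.324 mol.
Polytropic n=1.63: T₂ = T₁(V₁/V₂)^(n−1) = 295×(1.66)^0.63 = 406 K; P₂ = P₁(V₁/V₂)^n = 446 kPa.
W = (P₁V₁−P₂V₂)/(n−1) = (195×4.08−446×2.46)/0.63 = -476 J.

-476 J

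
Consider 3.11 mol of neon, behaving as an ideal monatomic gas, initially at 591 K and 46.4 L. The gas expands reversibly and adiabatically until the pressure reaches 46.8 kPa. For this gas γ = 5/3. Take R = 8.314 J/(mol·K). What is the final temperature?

P₁ = nRT₁/V₁ = 3.11×8.314×591/46.4 = 329 kPa.
Adiabatic: T₂/T₁ = (P₂/P₁)^((γ−1)/γ) ⇒ T₂ = 591×(0.142)^0.400 = 271 K; V₂ = 150 L.

271 K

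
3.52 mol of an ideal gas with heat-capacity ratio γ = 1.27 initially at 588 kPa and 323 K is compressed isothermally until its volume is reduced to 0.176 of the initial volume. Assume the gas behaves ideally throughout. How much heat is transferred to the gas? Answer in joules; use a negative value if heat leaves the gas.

-16400 J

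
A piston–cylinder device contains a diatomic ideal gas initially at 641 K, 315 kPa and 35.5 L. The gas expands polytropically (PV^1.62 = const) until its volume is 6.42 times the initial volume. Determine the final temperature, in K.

202 K

Polytropic n=1.62: T₂ = T₁(V₁/V₂)^(n−1) = 641×(0.156)^0.62 = 202 K; P₂ = P₁(V₁/V₂)^n = 15.5 kPa.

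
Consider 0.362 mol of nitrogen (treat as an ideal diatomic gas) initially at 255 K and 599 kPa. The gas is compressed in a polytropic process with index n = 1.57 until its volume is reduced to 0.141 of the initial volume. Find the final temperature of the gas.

V₁ = nRT₁/P₁ = 0.362×8.314×255/599 = 1.28 L.
Polytropic n=1.57: T₂ = T₁(V₁/V₂)^(n−1) = 255×(7.09)^0.57 = 779 K; P₂ = P₁(V₁/V₂)^n = 13000 kPa.

779 K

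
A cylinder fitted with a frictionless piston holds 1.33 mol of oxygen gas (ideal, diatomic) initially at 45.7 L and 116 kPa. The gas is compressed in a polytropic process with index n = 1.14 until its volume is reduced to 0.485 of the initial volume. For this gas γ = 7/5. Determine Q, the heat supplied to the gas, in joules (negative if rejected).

T₁ = P₁V₁/(nR) = 116×45.7/(1.33×8.314) = 479 K.
Polytropic n=1.14: T₂ = T₁(V₁/V₂)^(n−1) = 479×(2.06)^0.14 = 531 K; P₂ = P₁(V₁/V₂)^n = 265 kPa.
W = (P₁V₁−P₂V₂)/(n−1) = (116×45.7−265×22.2)/0.14 = -4040 J.
ΔU = nCvΔT = 1.33×20.8×(531−479) = 1410 J.
Q = ΔU + W = -2620 J.

-2620 J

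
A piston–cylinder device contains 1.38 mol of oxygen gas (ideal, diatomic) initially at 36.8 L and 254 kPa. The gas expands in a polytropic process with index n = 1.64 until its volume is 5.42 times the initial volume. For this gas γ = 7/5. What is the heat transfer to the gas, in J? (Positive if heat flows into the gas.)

-5790 J

T₁ = P₁V₁/(nR) = 254×36.8/(1.38×8.314) = 815 K.
Polytropic n=1.64: T₂ = T₁(V₁/V₂)^(n−1) = 815×(0.185)^0.64 = 276 K; P₂ = P₁(V₁/V₂)^n = 15.9 kPa.
W = (P₁V₁−P₂V₂)/(n−1) = (254×36.8−15.9×199)/0.64 = 9650 J.
ΔU = nCvΔT = 1.38×20.8×(276−815) = -15400 J.
Q = ΔU + W = -5790 J.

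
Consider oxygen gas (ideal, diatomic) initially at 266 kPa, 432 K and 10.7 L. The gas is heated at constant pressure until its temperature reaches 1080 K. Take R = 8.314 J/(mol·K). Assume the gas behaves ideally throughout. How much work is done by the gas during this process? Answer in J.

4270 J

n = P₁V₁/(RT₁) = 266×10.7/(8.314×432) = 0.792 mol.
Isobaric: P stays 266 kPa; V/T = const ⇒ T₂ = 1080 K, V₂ = 26.8 L.
W = PΔV = 266×(26.8−10.7) kPa·L = 4270 J.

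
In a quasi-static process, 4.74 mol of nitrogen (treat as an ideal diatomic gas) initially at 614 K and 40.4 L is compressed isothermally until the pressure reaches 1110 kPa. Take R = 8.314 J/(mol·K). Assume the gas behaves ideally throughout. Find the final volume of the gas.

21.8 L

P₁ = nRT₁/V₁ = 4.74×8.314×614/40.4 = 599 kPa.
Isothermal: T stays 614 K; PV = const ⇒ V₂ = 21.8 L, P₂ = 1110 kPa.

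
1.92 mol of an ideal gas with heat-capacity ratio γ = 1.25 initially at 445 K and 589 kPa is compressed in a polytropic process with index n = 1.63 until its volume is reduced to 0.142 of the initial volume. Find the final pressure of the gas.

14200 kPa

V₁ = nRT₁/P₁ = 1.92×8.314×445/589 = 12.1 L.
Polytropic n=1.63: T₂ = T₁(V₁/V₂)^(n−1) = 445×(7.04)^0.63 = 1520 K; P₂ = P₁(V₁/V₂)^n = 14200 kPa.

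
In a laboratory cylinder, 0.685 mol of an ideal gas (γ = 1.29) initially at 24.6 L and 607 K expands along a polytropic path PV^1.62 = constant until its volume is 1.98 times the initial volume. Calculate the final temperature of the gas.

397 K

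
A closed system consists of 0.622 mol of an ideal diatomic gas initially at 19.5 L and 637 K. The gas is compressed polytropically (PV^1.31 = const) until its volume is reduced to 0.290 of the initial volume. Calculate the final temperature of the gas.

P₁ = nRT₁/V₁ = 0.622×8.314×637/19.5 = 169 kPa.
Polytropic n=1.31: T₂ = T₁(V₁/V₂)^(n−1) = 637×(3.45)^0.31 = 935 K; P₂ = P₁(V₁/V₂)^n = 855 kPa.

935 K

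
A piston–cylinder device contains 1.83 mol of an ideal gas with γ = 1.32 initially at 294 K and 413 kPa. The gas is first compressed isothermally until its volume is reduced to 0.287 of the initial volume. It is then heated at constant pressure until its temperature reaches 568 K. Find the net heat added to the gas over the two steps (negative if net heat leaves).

V₁ = nRT₁/P₁ = 1.83×8.314×294/413 = 10.8 L.
Step 1 — Isothermal: T stays 294 K; PV = const ⇒ V₂ = 3.11 L, P₂ = 1440 kPa.
ΔU = 0 (ideal gas, T constant).
W = nRT ln(V₂/V₁) = 1.83×8.314×294×ln(0.287) = -5580 J.
Q = ΔU + W = -5580 J.
State after step 1: P = 1440 kPa, V = 3.11 L, T = 294 K.
Step 2 — Isobaric: P stays 1440 kPa; V/T = const ⇒ T₂ = 568 K, V₂ = 6.01 L.
W = PΔV = 1440×(6.01−3.11) kPa·L = 4170 J.
ΔU = nCvΔT = 1.83×26.0×(568−294) = 13000 J.
Q = ΔU + W = nCpΔT = 17200 J.
Net over both steps: W = -1410 J, Q = 11600 J, ΔU = 13000 J.

11600 J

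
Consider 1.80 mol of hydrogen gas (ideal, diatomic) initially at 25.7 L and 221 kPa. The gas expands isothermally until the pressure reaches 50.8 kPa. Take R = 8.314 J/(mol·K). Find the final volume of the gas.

112 L

T₁ = P₁V₁/(nR) = 221×25.7/(1.80×8.314) = 380 K.
Isothermal: T stays 380 K; PV = const ⇒ V₂ = 112 L, P₂ = 50.8 kPa.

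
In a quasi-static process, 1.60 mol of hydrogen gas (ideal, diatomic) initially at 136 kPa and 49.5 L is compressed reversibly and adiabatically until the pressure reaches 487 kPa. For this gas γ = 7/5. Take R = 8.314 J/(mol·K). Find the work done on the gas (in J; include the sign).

7400 J

T₁ = P₁V₁/(nR) = 136×49.5/(1.60×8.314) = 506 K.
Adiabatic: T₂/T₁ = (P₂/P₁)^((γ−1)/γ) ⇒ T₂ = 506×(3.58)^0.286 = 729 K; V₂ = 19.9 L.
ΔU = nCvΔT = 1.60×20.8×(729−506) = 7400 J.
Q = 0 for an adiabatic process, so W = −ΔU = -7400 J.
Work done on the gas = −W_by = 7400 J.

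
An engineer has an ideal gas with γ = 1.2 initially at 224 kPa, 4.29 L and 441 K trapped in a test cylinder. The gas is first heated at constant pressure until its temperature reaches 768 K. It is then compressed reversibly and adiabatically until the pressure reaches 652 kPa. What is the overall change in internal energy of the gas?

n = P₁V₁/(RT₁) = 224×4.29/(8.314×441) = 0.262 mol.
Step 1 — Isobaric: P stays 224 kPa; V/T = const ⇒ T₂ = 768 K, V₂ = 7.47 L.
W = PΔV = 224×(7.47−4.29) kPa·L = 713 J.
ΔU = nCvΔT = 0.262×41.6×(768−441) = 3560 J.
Q = ΔU + W = nCpΔT = 4280 J.
State after step 1: P = 224 kPa, V = 7.47 L, T = 768 K.
Step 2 — Adiabatic: T₂/T₁ = (P₂/P₁)^((γ−1)/γ) ⇒ T₂ = 768×(2.91)^0.167 = 918 K; V₂ = 3.07 L.
ΔU = nCvΔT = 0.262×41.6×(918−768) = 1630 J.
Q = 0 for an adiabatic process, so W = −ΔU = -1630 J.
Net over both steps: W = -918 J, Q = 4280 J, ΔU = 5190 J.

5190 J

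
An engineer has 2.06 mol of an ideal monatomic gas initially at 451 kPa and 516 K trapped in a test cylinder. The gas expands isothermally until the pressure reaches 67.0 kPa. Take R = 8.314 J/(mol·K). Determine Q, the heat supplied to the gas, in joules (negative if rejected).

V₁ = nRT₁/P₁ = 2.06×8.314×516/451 = 19.6 L.
Isothermal: T stays 516 K; PV = const ⇒ V₂ = 132 L, P₂ = 67.0 kPa.
ΔU = 0 (ideal gas, T constant).
W = nRT ln(V₂/V₁) = 2.06×8.314×516×ln(6.73) = 16900 J.
Q = ΔU + W = 16900 J.

16900 J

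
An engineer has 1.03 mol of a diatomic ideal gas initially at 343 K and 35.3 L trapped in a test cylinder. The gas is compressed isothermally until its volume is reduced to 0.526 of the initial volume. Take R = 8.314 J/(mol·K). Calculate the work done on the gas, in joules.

P₁ = nRT₁/V₁ = 1.03×8.314×343/35.3 = 83.2 kPa.
Isothermal: T stays 343 K; PV = const ⇒ V₂ = 18.6 L, P₂ = 158 kPa.
W = nRT ln(V₂/V₁) = 1.03×8.314×343×ln(0.526) = -1890 J.
Work done on the gas = −W_by = 1890 J.

1890 J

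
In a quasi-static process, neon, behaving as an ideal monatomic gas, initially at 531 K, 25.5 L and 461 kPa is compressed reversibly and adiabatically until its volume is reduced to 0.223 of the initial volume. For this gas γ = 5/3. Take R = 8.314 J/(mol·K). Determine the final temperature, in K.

1440 K

Adiabatic: TV^(γ−1) = const ⇒ T₂ = 531×(4.48)^0.667 = 1440 K; PV^γ = const ⇒ P₂ = 5620 kPa.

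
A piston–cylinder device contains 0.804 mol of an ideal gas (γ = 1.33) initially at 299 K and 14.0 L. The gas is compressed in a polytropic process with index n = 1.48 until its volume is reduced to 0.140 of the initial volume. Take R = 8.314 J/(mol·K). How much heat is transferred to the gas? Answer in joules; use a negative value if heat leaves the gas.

2970 J

P₁ = nRT₁/V₁ = 0.804×8.314×299/14.0 = 143 kPa.
Polytropic n=1.48: T₂ = T₁(V₁/V₂)^(n−1) = 299×(7.14)^0.48 = 768 K; P₂ = P₁(V₁/V₂)^n = 2620 kPa.
W = (P₁V₁−P₂V₂)/(n−1) = (143×14.0−2620×1.96)/0.48 = -6540 J.
ΔU = nCvΔT = 0.804×25.2×(768−299) = 9510 J.
Q = ΔU + W = 2970 J.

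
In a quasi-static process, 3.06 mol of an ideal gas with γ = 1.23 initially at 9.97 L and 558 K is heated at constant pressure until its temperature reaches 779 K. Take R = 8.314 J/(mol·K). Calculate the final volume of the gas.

P₁ = nRT₁/V₁ = 3.06×8.314×558/9.97 = 1420 kPa.
Isobaric: P stays 1420 kPa; V/T = const ⇒ T₂ = 779 K, V₂ = 13.9 L.

13.9 L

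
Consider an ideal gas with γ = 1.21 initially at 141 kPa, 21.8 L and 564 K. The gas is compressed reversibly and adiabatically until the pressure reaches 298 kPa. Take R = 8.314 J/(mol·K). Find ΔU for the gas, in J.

2030 J

n = P₁V₁/(RT₁) = 141×21.8/(8.314×564) = 0.656 mol.
Adiabatic: T₂/T₁ = (P₂/P₁)^((γ−1)/γ) ⇒ T₂ = 564×(2.11)^0.174 = 642 K; V₂ = 11.7 L.
For an ideal gas ΔU = nCvΔT with Cv = R/(γ−1) = 39.6 J/(mol·K).
ΔU = 0.656×39.6×(642−564) = 2030 J.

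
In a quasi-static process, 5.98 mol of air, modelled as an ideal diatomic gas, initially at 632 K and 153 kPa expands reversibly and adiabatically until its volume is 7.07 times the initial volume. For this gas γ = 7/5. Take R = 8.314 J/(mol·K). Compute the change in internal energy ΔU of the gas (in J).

-42600 J

V₁ = nRT₁/P₁ = 5.98×8.314×632/153 = 205 L.
Adiabatic: TV^(γ−1) = const ⇒ T₂ = 632×(0.141)^0.400 = 289 K; PV^γ = const ⇒ P₂ = 9.90 kPa.
For an ideal gas ΔU = nCvΔT with Cv = (5/2)R = 20.8 J/(mol·K).
ΔU = 5.98×20.8×(289−632) = -42600 J.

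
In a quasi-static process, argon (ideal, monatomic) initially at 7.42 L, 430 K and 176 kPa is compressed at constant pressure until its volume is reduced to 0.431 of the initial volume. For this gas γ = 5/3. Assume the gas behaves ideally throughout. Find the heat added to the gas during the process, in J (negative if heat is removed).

n = P₁V₁/(RT₁) = 176×7.42/(8.314×430) = 0.365 mol.
Isobaric: P stays 176 kPa; V/T = const ⇒ T₂ = 185 K, V₂ = 3.20 L.
W = PΔV = 176×(3.20−7.42) kPa·L = -743 J.
ΔU = nCvΔT = 0.365×12.5×(185−430) = -1110 J.
Q = ΔU + W = nCpΔT = -1860 J.

-1860 J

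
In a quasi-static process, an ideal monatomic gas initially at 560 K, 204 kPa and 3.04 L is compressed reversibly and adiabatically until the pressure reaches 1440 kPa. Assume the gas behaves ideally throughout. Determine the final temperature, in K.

1220 K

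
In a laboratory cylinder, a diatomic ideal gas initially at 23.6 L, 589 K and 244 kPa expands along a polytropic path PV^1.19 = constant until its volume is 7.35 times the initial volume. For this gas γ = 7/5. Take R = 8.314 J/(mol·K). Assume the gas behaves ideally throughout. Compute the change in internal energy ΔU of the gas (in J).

-4540 J

n = P₁V₁/(RT₁) = 244×23.6/(8.314×589) = 1.18 mol.
Polytropic n=1.19: T₂ = T₁(V₁/V₂)^(n−1) = 589×(0.136)^0.19 = 403 K; P₂ = P₁(V₁/V₂)^n = 22.7 kPa.
For an ideal gas ΔU = nCvΔT with Cv = (5/2)R = 20.8 J/(mol·K).
ΔU = 1.18×20.8×(403−589) = -4540 J.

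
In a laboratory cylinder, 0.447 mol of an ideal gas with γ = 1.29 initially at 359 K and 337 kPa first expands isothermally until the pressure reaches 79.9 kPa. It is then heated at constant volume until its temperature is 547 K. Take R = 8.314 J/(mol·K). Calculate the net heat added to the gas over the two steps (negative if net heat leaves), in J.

V₁ = nRT₁/P₁ = 0.447×8.314×359/337 = 3.96 L.
Step 1 — Isothermal: T stays 359 K; PV = const ⇒ V₂ = 16.7 L, P₂ = 79.9 kPa.
ΔU = 0 (ideal gas, T constant).
W = nRT ln(V₂/V₁) = 0.447×8.314×359×ln(4.22) = 1920 J.
Q = ΔU + W = 1920 J.
State after step 1: P = 79.9 kPa, V = 16.7 L, T = 359 K.
Step 2 — Isochoric: V stays 16.7 L; P/T = const ⇒ T₂ = 547 K, P₂ = 122 kPa.
W = 0 (no volume change).
ΔU = nCvΔT = 0.447×28.7×(547−359) = 2410 J.
Q = ΔU = 2410 J.
Net over both steps: W = 1920 J, Q = 4330 J, ΔU = 2410 J.

4330 J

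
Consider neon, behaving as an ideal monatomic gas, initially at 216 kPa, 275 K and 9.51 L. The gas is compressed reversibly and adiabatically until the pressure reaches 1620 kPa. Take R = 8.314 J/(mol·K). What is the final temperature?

616 K

Adiabatic: T₂/T₁ = (P₂/P₁)^((γ−1)/γ) ⇒ T₂ = 275×(7.50)^0.400 = 616 K; V₂ = 2.84 L.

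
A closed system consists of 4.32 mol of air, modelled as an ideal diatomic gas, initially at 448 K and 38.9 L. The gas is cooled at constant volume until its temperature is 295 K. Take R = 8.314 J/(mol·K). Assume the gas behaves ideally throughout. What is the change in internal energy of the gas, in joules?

-13700 J

P₁ = nRT₁/V₁ = 4.32×8.314×448/38.9 = 414 kPa.
Isochoric: V stays 38.9 L; P/T = const ⇒ T₂ = 295 K, P₂ = 272 kPa.
For an ideal gas ΔU = nCvΔT with Cv = (5/2)R = 20.8 J/(mol·K).
ΔU = 4.32×20.8×(295−448) = -13700 J.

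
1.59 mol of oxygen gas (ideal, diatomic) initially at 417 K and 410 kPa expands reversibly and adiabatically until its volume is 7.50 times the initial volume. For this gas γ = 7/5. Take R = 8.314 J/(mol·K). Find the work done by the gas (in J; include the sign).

V₁ = nRT₁/P₁ = 1.59×8.314×417/410 = 13.4 L.
Adiabatic: TV^(γ−1) = const ⇒ T₂ = 417×(0.133)^0.400 = 186 K; PV^γ = const ⇒ P₂ = 24.4 kPa.
ΔU = nCvΔT = 1.59×20.8×(186−417) = -7630 J.
Q = 0 for an adiabatic process, so W = −ΔU = 7630 J.

7630 J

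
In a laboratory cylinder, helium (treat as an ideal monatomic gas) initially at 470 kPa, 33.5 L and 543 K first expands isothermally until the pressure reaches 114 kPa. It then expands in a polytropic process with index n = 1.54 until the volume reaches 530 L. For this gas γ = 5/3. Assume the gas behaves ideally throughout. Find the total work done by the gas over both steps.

n = P₁V₁/(RT₁) = 470×33.5/(8.314×543) = 3.49 mol.
Step 1 — Isothermal: T stays 543 K; PV = const ⇒ V₂ = 138 L, P₂ = 114 kPa.
ΔU = 0 (ideal gas, T constant).
W = nRT ln(V₂/V₁) = 3.49×8.314×543×ln(4.12) = 22300 J.
Q = ΔU + W = 22300 J.
State after step 1: P = 114 kPa, V = 138 L, T = 543 K.
Step 2 — Polytropic n=1.54: T₂ = T₁(V₁/V₂)^(n−1) = 543×(0.261)^0.54 = 263 K; P₂ = P₁(V₁/V₂)^n = 14.4 kPa.
W = (P₁V₁−P₂V₂)/(n−1) = (114×138−14.4×530)/0.54 = 15100 J.
ΔU = nCvΔT = 3.49×12.5×(263−543) = -12200 J.
Q = ΔU + W = 2860 J.
Net over both steps: W = 37400 J, Q = 25200 J, ΔU = -12200 J.

37400 J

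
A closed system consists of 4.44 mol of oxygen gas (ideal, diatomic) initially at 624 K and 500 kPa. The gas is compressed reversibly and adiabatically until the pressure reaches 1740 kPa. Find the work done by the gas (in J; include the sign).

-24600 J

V₁ = nRT₁/P₁ = 4.44×8.314×624/500 = 46.1 L.
Adiabatic: T₂/T₁ = (P₂/P₁)^((γ−1)/γ) ⇒ T₂ = 624×(3.48)^0.286 = 891 K; V₂ = 18.9 L.
ΔU = nCvΔT = 4.44×20.8×(891−624) = 24600 J.
Q = 0 for an adiabatic process, so W = −ΔU = -24600 J.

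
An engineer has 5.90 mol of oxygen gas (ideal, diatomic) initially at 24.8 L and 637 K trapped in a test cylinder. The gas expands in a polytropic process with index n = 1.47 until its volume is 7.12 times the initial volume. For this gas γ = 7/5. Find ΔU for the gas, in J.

-47100 J

P₁ = nRT₁/V₁ = 5.90×8.314×637/24.8 = 1260 kPa.
Polytropic n=1.47: T₂ = T₁(V₁/V₂)^(n−1) = 637×(0.140)^0.47 = 253 K; P₂ = P₁(V₁/V₂)^n = 70.3 kPa.
For an ideal gas ΔU = nCvΔT with Cv = (5/2)R = 20.8 J/(mol·K).
ΔU = 5.90×20.8×(253−637) = -47100 J.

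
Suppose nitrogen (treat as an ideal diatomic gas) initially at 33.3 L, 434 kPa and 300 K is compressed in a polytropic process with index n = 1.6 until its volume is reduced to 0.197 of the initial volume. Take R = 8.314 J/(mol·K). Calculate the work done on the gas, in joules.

n = P₁V₁/(RT₁) = 434×33.3/(8.314×300) = 5.79 mol.
Polytropic n=1.6: T₂ = T₁(V₁/V₂)^(n−1) = 300×(5.08)^0.60 = 795 K; P₂ = P₁(V₁/V₂)^n = 5840 kPa.
W = (P₁V₁−P₂V₂)/(n−1) = (434×33.3−5840×6.56)/0.60 = -39800 J.
Work done on the gas = −W_by = 39800 J.

39800 J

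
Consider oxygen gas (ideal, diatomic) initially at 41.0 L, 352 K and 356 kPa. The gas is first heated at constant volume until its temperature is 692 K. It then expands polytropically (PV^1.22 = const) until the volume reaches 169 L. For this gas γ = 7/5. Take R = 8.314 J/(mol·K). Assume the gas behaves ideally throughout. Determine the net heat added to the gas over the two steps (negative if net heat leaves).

51000 J

n = P₁V₁/(RT₁) = 356×41.0/(8.314×352) = 4.99 mol.
Step 1 — Isochoric: V stays 41.0 L; P/T = const ⇒ T₂ = 692 K, P₂ = 700 kPa.
W = 0 (no volume change).
ΔU = nCvΔT = 4.99×20.8×(692−352) = 35200 J.
Q = ΔU = 35200 J.
State after step 1: P = 700 kPa, V = 41.0 L, T = 692 K.
Step 2 — Polytropic n=1.22: T₂ = T₁(V₁/V₂)^(n−1) = 692×(0.243)^0.22 = 507 K; P₂ = P₁(V₁/V₂)^n = 124 kPa.
W = (P₁V₁−P₂V₂)/(n−1) = (700×41.0−124×169)/0.22 = 34900 J.
ΔU = nCvΔT = 4.99×20.8×(507−692) = -19200 J.
Q = ΔU + W = 15700 J.
Net over both steps: W = 34900 J, Q = 51000 J, ΔU = 16000 J.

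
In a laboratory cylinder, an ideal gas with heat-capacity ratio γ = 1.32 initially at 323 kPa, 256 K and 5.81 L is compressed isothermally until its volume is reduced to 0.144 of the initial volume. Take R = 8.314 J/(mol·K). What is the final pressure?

2240 kPa

Isothermal: T stays 256 K; PV = const ⇒ V₂ = 0.837 L, P₂ = 2240 kPa.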